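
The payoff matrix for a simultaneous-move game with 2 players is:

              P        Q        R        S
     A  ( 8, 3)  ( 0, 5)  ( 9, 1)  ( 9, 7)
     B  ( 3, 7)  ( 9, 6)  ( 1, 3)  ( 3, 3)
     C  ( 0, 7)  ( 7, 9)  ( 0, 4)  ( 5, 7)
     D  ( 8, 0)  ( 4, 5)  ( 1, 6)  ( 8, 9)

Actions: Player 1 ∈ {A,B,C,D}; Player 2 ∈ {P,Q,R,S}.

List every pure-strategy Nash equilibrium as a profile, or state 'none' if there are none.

(A,P): not NE [P2→S gives 7>3]
(A,Q): not NE [P1→B gives 9>0; P2→S gives 7>5]
(A,R): not NE [P2→S gives 7>1]
(A,S): NE
(B,P): not NE [P1→D gives 8>3]
(B,Q): not NE [P2→P gives 7>6]
(B,R): not NE [P1→A gives 9>1; P2→P gives 7>3]
(B,S): not NE [P1→A gives 9>3; P2→P gives 7>3]
(C,P): not NE [P1→D gives 8>0; P2→Q gives 9>7]
(C,Q): not NE [P1→B gives 9>7]
(C,R): not NE [P1→A gives 9>0; P2→Q gives 9>4]
(C,S): not NE [P1→A gives 9>5; P2→Q gives 9>7]
(D,P): not NE [P2→S gives 9>0]
(D,Q): not NE [P1→B gives 9>4; P2→S gives 9>5]
(D,R): not NE [P1→A gives 9>1; P2→S gives 9>6]
(D,S): not NE [P1→A gives 9>8]

PSNE = {(A,S)}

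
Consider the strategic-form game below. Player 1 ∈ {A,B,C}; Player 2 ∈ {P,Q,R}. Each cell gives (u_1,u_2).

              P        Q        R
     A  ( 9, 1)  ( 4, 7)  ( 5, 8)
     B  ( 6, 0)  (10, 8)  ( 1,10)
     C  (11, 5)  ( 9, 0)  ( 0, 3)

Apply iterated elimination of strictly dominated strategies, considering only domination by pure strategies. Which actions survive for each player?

IESDS → P1:{A,C} P2:{P,R}

P2 drop Q (R beats it: A:8>7 B:10>8 C:3>0)
P1 drop B (A beats it: P:9>6 R:5>1)
P1→{A,C} P2→{P,R}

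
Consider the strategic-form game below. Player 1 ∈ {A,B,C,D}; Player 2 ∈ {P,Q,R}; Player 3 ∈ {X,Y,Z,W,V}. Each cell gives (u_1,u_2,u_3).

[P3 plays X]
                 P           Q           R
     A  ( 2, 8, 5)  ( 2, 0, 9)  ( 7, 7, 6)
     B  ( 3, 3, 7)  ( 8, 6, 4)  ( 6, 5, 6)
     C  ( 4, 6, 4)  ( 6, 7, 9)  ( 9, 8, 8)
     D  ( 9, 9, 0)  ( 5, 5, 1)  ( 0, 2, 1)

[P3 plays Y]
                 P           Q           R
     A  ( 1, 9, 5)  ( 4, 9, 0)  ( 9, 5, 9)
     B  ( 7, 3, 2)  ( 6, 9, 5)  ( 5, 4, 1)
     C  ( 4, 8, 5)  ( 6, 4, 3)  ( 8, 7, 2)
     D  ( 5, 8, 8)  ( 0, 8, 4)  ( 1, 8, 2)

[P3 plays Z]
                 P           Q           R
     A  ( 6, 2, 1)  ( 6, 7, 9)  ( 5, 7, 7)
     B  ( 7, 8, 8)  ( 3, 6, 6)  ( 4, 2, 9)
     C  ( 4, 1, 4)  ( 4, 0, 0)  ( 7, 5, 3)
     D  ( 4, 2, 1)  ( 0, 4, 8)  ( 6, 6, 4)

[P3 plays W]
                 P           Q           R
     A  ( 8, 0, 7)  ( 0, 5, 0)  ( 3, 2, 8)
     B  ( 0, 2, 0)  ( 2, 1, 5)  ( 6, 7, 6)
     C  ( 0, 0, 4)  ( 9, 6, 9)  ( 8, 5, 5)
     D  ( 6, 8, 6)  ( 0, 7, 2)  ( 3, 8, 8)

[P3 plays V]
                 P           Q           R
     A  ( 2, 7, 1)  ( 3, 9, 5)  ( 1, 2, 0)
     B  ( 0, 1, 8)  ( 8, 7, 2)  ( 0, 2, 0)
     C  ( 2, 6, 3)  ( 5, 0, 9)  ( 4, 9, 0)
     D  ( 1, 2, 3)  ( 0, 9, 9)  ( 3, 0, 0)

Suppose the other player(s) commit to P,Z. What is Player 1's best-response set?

u_1(A vs P,Z) = 6
u_1(B vs P,Z) = 7
u_1(C vs P,Z) = 4
u_1(D vs P,Z) = 4
max payoff 7 at {B}

P1 best: {B}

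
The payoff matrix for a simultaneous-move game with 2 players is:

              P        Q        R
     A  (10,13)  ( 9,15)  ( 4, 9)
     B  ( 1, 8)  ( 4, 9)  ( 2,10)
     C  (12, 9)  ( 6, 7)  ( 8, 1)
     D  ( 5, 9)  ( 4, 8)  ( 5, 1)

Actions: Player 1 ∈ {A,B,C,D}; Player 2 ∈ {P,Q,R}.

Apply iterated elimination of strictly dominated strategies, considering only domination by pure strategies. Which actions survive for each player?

P1 drop B (A beats it: P:10>1 Q:9>4 R:4>2)
P1 drop D (C beats it: P:12>5 Q:6>4 R:8>5)
P2 drop R (P beats it: A:13>9 C:9>1)
P1→{A,C} P2→{P,Q}

Remaining: P1:{A,C} P2:{P,Q}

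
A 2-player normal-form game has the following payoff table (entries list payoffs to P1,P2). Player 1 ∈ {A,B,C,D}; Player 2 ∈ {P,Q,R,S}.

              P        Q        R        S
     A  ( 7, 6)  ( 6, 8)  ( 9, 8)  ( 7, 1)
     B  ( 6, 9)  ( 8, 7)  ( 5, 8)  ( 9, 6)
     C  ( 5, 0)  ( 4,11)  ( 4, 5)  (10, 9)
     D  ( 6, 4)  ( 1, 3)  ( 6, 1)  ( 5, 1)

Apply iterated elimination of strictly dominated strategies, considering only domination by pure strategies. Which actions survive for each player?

Remaining: P1:{A,B} P2:{P,Q,R}

P1 drop D (A beats it: P:7>6 Q:6>1 R:9>6 S:7>5)
P2 drop S (Q beats it: A:8>1 B:7>6 C:11>9)
P1 drop C (A beats it: P:7>5 Q:6>4 R:9>4)
P1→{A,B} P2→{P,Q,R}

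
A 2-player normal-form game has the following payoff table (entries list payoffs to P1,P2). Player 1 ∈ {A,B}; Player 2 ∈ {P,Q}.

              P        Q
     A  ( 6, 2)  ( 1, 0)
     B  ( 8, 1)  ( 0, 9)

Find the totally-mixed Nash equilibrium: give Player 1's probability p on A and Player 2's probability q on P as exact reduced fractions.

P1 indiff ⇒ q·6+(1-q)·1 = q·8+(1-q)·0 ⇒ q(-2) = (1-q)(-1) ⇒ q = 1/3
P2 indiff ⇒ p·2+(1-p)·1 = p·0+(1-p)·9 ⇒ p(2) = (1-p)(8) ⇒ p = 4/5

P1 mixes 4/5 on A; P2 mixes 1/3 on P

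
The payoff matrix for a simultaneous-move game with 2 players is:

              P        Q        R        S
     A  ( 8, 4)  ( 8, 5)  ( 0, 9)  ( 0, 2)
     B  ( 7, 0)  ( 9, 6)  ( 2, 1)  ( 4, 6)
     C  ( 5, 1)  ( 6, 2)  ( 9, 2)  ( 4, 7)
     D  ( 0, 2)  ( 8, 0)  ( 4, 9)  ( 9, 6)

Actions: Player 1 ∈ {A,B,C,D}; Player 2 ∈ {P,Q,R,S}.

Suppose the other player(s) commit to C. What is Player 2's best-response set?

u_2(P vs C) = 1
u_2(Q vs C) = 2
u_2(R vs C) = 2
u_2(S vs C) = 7
max payoff 7 at {S}

BR_2 = {S}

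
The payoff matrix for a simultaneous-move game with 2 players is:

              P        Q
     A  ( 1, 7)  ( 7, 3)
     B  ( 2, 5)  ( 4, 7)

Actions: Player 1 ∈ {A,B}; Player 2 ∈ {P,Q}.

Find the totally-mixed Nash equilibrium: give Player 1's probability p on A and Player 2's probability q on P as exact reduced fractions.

P1 mixes 1/3 on A; P2 mixes 3/4 on P

P1 indiff ⇒ q·1+(1-q)·7 = q·2+(1-q)·4 ⇒ q(-1) = (1-q)(-3) ⇒ q = 3/4
P2 indiff ⇒ p·7+(1-p)·5 = p·3+(1-p)·7 ⇒ p(4) = (1-p)(2) ⇒ p = 1/3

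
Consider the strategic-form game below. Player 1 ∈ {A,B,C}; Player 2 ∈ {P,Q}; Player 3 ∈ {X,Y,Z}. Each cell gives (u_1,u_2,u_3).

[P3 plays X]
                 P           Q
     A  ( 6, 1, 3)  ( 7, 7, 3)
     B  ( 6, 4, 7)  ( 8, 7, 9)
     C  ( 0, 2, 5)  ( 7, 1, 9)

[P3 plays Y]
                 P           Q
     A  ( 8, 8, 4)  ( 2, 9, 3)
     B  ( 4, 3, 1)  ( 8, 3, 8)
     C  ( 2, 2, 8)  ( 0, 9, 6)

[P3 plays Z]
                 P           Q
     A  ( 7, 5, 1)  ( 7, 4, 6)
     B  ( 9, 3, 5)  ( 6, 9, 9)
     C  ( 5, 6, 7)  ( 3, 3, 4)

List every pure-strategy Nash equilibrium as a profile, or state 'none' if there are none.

PSNE = {(B,Q,X)}

(A,P,X): not NE [P2→Q gives 7>1; P3→Y gives 4>3]
(A,P,Y): not NE [P2→Q gives 9>8]
(A,P,Z): not NE [P1→B gives 9>7; P3→Y gives 4>1]
(A,Q,X): not NE [P1→B gives 8>7; P3→Z gives 6>3]
(A,Q,Y): not NE [P1→B gives 8>2; P3→Z gives 6>3]
(A,Q,Z): not NE [P2→P gives 5>4]
(B,P,X): not NE [P2→Q gives 7>4]
(B,P,Y): not NE [P1→A gives 8>4; P3→X gives 7>1]
(B,P,Z): not NE [P2→Q gives 9>3; P3→X gives 7>5]
(B,Q,X): NE
(B,Q,Y): not NE [P3→Z gives 9>8]
(B,Q,Z): not NE [P1→A gives 7>6]
(C,P,X): not NE [P1→B gives 6>0; P3→Y gives 8>5]
(C,P,Y): not NE [P1→A gives 8>2; P2→Q gives 9>2]
(C,P,Z): not NE [P1→B gives 9>5; P3→Y gives 8>7]
(C,Q,X): not NE [P1→B gives 8>7; P2→P gives 2>1]
(C,Q,Y): not NE [P1→B gives 8>0; P3→X gives 9>6]
(C,Q,Z): not NE [P1→A gives 7>3; P2→P gives 6>3; P3→X gives 9>4]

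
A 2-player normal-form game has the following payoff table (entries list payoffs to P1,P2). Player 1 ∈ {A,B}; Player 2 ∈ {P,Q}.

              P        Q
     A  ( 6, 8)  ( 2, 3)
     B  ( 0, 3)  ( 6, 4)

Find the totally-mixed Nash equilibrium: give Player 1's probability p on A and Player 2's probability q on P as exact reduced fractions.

(p,q) = (1/6, 2/5)

P1 indiff ⇒ q·6+(1-q)·2 = q·0+(1-q)·6 ⇒ q(6) = (1-q)(4) ⇒ q = 2/5
P2 indiff ⇒ p·8+(1-p)·3 = p·3+(1-p)·4 ⇒ p(5) = (1-p)(1) ⇒ p = 1/6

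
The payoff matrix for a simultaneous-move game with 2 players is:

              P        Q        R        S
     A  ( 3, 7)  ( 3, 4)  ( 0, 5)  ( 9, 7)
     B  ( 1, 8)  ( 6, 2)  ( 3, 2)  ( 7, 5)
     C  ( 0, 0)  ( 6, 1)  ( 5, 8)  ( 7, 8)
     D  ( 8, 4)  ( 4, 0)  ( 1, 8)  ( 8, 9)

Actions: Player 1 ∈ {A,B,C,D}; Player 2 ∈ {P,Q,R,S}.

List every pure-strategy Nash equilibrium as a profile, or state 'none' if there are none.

(A,P): not NE [P1→D gives 8>3]
(A,Q): not NE [P1→C gives 6>3; P2→S gives 7>4]
(A,R): not NE [P1→C gives 5>0; P2→S gives 7>5]
(A,S): NE
(B,P): not NE [P1→D gives 8>1]
(B,Q): not NE [P2→P gives 8>2]
(B,R): not NE [P1→C gives 5>3; P2→P gives 8>2]
(B,S): not NE [P1→A gives 9>7; P2→P gives 8>5]
(C,P): not NE [P1→D gives 8>0; P2→S gives 8>0]
(C,Q): not NE [P2→S gives 8>1]
(C,R): NE
(C,S): not NE [P1→A gives 9>7]
(D,P): not NE [P2→S gives 9>4]
(D,Q): not NE [P1→C gives 6>4; P2→S gives 9>0]
(D,R): not NE [P1→C gives 5>1; P2→S gives 9>8]
(D,S): not NE [P1→A gives 9>8]

Nash profiles: (A,S), (C,R)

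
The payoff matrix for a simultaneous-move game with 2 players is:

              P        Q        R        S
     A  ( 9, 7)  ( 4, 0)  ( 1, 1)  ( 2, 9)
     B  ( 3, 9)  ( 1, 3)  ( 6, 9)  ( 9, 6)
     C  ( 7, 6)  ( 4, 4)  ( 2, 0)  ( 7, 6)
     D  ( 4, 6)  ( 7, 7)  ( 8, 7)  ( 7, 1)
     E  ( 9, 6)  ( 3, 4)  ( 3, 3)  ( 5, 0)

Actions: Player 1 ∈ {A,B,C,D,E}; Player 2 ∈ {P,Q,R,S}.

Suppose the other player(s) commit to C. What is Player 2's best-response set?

BR_2 = {P,S}

u_2(P vs C) = 6
u_2(Q vs C) = 4
u_2(R vs C) = 0
u_2(S vs C) = 6
max payoff 6 at {P,S}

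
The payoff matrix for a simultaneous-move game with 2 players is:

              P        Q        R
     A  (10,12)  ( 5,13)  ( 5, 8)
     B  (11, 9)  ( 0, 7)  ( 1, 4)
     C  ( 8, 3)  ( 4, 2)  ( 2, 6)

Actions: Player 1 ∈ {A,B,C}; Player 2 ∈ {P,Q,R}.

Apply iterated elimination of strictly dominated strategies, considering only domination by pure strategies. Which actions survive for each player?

Survivors P1:{A,B} P2:{P,Q}

P1 drop C (A beats it: P:10>8 Q:5>4 R:5>2)
P2 drop R (P beats it: A:12>8 B:9>4)
P1→{A,B} P2→{P,Q}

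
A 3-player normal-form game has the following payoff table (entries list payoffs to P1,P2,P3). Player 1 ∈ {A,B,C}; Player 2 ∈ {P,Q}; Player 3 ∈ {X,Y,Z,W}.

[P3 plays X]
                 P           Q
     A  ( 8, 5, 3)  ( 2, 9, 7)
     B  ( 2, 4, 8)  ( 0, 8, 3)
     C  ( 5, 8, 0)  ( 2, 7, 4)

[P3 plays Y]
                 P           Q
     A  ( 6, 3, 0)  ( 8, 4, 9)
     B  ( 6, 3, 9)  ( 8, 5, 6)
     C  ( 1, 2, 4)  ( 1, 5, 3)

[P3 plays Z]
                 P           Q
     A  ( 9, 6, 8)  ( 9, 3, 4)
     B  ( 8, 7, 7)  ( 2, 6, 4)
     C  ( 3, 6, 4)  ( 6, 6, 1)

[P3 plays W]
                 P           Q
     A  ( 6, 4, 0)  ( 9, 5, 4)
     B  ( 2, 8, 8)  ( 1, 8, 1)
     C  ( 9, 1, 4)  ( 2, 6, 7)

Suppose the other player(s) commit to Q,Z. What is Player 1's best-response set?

argmax u_1 = {A}

u_1(A vs Q,Z) = 9
u_1(B vs Q,Z) = 2
u_1(C vs Q,Z) = 6
max payoff 9 at {A}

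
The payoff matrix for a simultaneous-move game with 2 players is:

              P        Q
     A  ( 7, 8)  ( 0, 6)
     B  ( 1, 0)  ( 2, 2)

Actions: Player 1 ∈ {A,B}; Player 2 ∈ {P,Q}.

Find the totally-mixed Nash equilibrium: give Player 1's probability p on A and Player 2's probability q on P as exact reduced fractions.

(p,q) = (1/2, 1/4)

P1 indiff ⇒ q·7+(1-q)·0 = q·1+(1-q)·2 ⇒ q(6) = (1-q)(2) ⇒ q = 1/4
P2 indiff ⇒ p·8+(1-p)·0 = p·6+(1-p)·2 ⇒ p(2) = (1-p)(2) ⇒ p = 1/2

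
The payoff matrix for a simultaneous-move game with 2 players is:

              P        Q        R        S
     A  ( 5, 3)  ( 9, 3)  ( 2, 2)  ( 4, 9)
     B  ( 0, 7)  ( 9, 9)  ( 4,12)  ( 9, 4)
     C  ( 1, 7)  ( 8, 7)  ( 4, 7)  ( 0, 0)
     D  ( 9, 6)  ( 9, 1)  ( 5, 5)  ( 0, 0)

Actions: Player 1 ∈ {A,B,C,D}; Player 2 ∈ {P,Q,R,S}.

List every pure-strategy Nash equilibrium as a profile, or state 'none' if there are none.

PSNE = {(D,P)}

(A,P): not NE [P1→D gives 9>5; P2→S gives 9>3]
(A,Q): not NE [P2→S gives 9>3]
(A,R): not NE [P1→D gives 5>2; P2→S gives 9>2]
(A,S): not NE [P1→B gives 9>4]
(B,P): not NE [P1→D gives 9>0; P2→R gives 12>7]
(B,Q): not NE [P2→R gives 12>9]
(B,R): not NE [P1→D gives 5>4]
(B,S): not NE [P2→R gives 12>4]
(C,P): not NE [P1→D gives 9>1]
(C,Q): not NE [P1→D gives 9>8]
(C,R): not NE [P1→D gives 5>4]
(C,S): not NE [P1→B gives 9>0; P2→R gives 7>0]
(D,P): NE
(D,Q): not NE [P2→P gives 6>1]
(D,R): not NE [P2→P gives 6>5]
(D,S): not NE [P1→B gives 9>0; P2→P gives 6>0]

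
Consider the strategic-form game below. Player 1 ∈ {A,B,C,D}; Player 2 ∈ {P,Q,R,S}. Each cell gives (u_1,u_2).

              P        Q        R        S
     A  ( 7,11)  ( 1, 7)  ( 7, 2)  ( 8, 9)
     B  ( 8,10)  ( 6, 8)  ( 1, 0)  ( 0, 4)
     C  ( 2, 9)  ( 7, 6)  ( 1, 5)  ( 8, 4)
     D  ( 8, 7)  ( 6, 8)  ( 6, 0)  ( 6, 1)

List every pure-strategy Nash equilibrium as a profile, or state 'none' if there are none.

(A,P): not NE [P1→D gives 8>7]
(A,Q): not NE [P1→C gives 7>1; P2→P gives 11>7]
(A,R): not NE [P2→P gives 11>2]
(A,S): not NE [P2→P gives 11>9]
(B,P): NE
(B,Q): not NE [P1→C gives 7>6; P2→P gives 10>8]
(B,R): not NE [P1→A gives 7>1; P2→P gives 10>0]
(B,S): not NE [P1→C gives 8>0; P2→P gives 10>4]
(C,P): not NE [P1→D gives 8>2]
(C,Q): not NE [P2→P gives 9>6]
(C,R): not NE [P1→A gives 7>1; P2→P gives 9>5]
(C,S): not NE [P2→P gives 9>4]
(D,P): not NE [P2→Q gives 8>7]
(D,Q): not NE [P1→C gives 7>6]
(D,R): not NE [P1→A gives 7>6; P2→Q gives 8>0]
(D,S): not NE [P1→C gives 8>6; P2→Q gives 8>1]

Nash profiles: (B,P)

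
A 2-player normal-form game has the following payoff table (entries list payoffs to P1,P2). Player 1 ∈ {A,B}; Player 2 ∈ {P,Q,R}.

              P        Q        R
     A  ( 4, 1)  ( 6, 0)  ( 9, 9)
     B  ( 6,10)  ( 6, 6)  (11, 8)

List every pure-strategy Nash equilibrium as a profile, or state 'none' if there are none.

PSNE = {(B,P)}

(A,P): not NE [P1→B gives 6>4; P2→R gives 9>1]
(A,Q): not NE [P2→R gives 9>0]
(A,R): not NE [P1→B gives 11>9]
(B,P): NE
(B,Q): not NE [P2→P gives 10>6]
(B,R): not NE [P2→P gives 10>8]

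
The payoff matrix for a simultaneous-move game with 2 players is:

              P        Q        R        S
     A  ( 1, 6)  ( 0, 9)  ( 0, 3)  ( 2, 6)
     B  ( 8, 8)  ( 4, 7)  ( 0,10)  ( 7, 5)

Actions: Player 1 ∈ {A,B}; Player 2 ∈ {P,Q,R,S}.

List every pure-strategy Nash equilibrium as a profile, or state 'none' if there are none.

(A,P): not NE [P1→B gives 8>1; P2→Q gives 9>6]
(A,Q): not NE [P1→B gives 4>0]
(A,R): not NE [P2→Q gives 9>3]
(A,S): not NE [P1→B gives 7>2; P2→Q gives 9>6]
(B,P): not NE [P2→R gives 10>8]
(B,Q): not NE [P2→R gives 10>7]
(B,R): NE
(B,S): not NE [P2→R gives 10>5]

NE set: (B,R)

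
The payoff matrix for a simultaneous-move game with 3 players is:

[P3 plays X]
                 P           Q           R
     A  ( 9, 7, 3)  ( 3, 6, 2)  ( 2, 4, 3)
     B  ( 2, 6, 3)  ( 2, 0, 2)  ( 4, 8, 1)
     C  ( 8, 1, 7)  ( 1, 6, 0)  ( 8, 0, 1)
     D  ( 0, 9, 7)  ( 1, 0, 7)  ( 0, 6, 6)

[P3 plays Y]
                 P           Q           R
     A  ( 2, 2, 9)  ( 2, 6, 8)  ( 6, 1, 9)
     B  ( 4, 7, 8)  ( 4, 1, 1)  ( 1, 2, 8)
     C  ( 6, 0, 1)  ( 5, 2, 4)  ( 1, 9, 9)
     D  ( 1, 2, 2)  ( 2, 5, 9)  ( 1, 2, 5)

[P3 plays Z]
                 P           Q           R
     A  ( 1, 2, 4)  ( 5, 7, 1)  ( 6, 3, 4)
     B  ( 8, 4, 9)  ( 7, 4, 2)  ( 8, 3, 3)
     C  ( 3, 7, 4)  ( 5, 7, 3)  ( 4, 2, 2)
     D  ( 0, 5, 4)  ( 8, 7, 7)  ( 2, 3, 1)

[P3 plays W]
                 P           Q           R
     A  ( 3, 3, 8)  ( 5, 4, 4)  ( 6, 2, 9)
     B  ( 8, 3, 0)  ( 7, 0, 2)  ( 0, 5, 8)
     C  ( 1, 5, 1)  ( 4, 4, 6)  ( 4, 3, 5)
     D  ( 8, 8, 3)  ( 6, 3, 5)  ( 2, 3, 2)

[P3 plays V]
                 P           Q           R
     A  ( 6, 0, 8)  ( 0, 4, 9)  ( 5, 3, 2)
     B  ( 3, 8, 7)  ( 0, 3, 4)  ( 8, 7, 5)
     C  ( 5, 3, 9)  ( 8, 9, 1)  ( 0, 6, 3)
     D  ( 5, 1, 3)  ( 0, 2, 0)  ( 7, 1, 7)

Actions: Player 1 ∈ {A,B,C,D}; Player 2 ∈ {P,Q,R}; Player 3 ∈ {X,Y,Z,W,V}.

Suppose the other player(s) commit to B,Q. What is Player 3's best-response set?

u_3(X vs B,Q) = 2
u_3(Y vs B,Q) = 1
u_3(Z vs B,Q) = 2
u_3(W vs B,Q) = 2
u_3(V vs B,Q) = 4
max payoff 4 at {V}

argmax u_3 = {V}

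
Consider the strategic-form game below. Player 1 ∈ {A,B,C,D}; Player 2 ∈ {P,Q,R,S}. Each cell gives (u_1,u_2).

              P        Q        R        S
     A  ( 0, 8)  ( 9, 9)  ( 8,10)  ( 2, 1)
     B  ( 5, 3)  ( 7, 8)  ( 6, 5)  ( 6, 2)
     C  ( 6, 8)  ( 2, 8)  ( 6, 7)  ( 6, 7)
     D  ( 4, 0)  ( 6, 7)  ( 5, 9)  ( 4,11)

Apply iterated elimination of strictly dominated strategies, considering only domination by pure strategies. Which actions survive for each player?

Remaining: P1:{A,B,C} P2:{P,Q,R}

P1 drop D (B beats it: P:5>4 Q:7>6 R:6>5 S:6>4)
P2 drop S (P beats it: A:8>1 B:3>2 C:8>7)
P1→{A,B,C} P2→{P,Q,R}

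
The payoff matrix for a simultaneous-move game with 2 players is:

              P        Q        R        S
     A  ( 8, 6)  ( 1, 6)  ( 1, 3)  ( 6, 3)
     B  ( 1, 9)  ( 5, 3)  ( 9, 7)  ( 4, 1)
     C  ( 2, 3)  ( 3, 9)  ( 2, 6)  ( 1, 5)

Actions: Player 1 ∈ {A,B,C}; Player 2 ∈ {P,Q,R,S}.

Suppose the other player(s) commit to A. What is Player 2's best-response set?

u_2(P vs A) = 6
u_2(Q vs A) = 6
u_2(R vs A) = 3
u_2(S vs A) = 3
max payoff 6 at {P,Q}

BR_2 = {P,Q}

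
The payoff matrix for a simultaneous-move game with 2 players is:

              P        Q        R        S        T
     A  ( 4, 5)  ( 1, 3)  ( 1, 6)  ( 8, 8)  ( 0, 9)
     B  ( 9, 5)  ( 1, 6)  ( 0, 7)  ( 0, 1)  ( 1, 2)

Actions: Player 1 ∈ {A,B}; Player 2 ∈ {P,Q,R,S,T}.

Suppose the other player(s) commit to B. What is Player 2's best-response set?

u_2(P vs B) = 5
u_2(Q vs B) = 6
u_2(R vs B) = 7
u_2(S vs B) = 1
u_2(T vs B) = 2
max payoff 7 at {R}

argmax u_2 = {R}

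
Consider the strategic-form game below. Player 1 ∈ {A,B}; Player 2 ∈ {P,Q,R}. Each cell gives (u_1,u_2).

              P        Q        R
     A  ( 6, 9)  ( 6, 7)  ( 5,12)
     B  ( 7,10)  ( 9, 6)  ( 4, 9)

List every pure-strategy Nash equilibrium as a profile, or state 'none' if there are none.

Nash profiles: (A,R), (B,P)

(A,P): not NE [P1→B gives 7>6; P2→R gives 12>9]
(A,Q): not NE [P1→B gives 9>6; P2→R gives 12>7]
(A,R): NE
(B,P): NE
(B,Q): not NE [P2→P gives 10>6]
(B,R): not NE [P1→A gives 5>4; P2→P gives 10>9]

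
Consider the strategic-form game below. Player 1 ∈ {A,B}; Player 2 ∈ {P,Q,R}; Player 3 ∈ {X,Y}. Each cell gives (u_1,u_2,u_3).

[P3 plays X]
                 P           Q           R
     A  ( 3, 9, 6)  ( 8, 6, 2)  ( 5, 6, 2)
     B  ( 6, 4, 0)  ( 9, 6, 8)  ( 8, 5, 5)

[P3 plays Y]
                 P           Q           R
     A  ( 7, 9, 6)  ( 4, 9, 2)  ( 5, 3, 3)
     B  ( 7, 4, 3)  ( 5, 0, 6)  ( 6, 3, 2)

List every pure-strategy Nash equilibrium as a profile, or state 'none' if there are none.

Nash profiles: (A,P,Y), (B,P,Y), (B,Q,X)

(A,P,X): not NE [P1→B gives 6>3]
(A,P,Y): NE
(A,Q,X): not NE [P1→B gives 9>8; P2→P gives 9>6]
(A,Q,Y): not NE [P1→B gives 5>4]
(A,R,X): not NE [P1→B gives 8>5; P2→P gives 9>6; P3→Y gives 3>2]
(A,R,Y): not NE [P1→B gives 6>5; P2→Q gives 9>3]
(B,P,X): not NE [P2→Q gives 6>4; P3→Y gives 3>0]
(B,P,Y): NE
(B,Q,X): NE
(B,Q,Y): not NE [P2→P gives 4>0; P3→X gives 8>6]
(B,R,X): not NE [P2→Q gives 6>5]
(B,R,Y): not NE [P2→P gives 4>3; P3→X gives 5>2]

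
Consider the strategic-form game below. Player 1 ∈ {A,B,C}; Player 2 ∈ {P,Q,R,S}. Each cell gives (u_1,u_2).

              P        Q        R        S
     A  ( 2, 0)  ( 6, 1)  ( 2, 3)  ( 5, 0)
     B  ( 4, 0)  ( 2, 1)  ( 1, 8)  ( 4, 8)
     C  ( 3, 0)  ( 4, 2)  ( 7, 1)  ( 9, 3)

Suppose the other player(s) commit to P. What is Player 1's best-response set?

u_1(A vs P) = 2
u_1(B vs P) = 4
u_1(C vs P) = 3
max payoff 4 at {B}

argmax u_1 = {B}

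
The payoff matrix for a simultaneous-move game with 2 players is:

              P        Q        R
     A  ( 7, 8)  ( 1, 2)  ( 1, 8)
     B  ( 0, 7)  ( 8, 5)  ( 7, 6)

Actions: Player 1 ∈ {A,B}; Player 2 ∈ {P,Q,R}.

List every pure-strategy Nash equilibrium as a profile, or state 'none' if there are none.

PSNE = {(A,P)}

(A,P): NE
(A,Q): not NE [P1→B gives 8>1; P2→R gives 8>2]
(A,R): not NE [P1→B gives 7>1]
(B,P): not NE [P1→A gives 7>0]
(B,Q): not NE [P2→P gives 7>5]
(B,R): not NE [P2→P gives 7>6]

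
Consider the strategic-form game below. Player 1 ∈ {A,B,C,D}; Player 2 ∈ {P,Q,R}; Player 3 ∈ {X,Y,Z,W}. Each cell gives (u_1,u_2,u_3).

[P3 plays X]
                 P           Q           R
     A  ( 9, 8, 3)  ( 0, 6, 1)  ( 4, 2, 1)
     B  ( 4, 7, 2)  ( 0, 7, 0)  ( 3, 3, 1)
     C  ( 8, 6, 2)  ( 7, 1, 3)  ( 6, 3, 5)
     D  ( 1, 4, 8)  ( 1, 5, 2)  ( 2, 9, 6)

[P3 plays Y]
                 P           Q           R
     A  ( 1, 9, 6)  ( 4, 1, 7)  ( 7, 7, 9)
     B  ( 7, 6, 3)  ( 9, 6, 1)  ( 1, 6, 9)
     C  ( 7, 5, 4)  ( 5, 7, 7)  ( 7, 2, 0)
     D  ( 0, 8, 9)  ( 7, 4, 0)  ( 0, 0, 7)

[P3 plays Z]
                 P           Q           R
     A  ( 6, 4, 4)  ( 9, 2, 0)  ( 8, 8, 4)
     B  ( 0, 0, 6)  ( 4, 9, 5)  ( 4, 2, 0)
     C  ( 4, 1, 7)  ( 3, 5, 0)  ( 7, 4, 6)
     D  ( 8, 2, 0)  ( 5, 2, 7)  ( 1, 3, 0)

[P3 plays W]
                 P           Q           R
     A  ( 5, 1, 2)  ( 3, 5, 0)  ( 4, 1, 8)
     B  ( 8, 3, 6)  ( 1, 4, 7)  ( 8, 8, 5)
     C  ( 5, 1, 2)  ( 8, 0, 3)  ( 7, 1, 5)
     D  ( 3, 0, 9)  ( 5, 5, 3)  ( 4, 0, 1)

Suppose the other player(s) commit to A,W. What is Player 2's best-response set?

u_2(P vs A,W) = 1
u_2(Q vs A,W) = 5
u_2(R vs A,W) = 1
max payoff 5 at {Q}

P2 best: {Q}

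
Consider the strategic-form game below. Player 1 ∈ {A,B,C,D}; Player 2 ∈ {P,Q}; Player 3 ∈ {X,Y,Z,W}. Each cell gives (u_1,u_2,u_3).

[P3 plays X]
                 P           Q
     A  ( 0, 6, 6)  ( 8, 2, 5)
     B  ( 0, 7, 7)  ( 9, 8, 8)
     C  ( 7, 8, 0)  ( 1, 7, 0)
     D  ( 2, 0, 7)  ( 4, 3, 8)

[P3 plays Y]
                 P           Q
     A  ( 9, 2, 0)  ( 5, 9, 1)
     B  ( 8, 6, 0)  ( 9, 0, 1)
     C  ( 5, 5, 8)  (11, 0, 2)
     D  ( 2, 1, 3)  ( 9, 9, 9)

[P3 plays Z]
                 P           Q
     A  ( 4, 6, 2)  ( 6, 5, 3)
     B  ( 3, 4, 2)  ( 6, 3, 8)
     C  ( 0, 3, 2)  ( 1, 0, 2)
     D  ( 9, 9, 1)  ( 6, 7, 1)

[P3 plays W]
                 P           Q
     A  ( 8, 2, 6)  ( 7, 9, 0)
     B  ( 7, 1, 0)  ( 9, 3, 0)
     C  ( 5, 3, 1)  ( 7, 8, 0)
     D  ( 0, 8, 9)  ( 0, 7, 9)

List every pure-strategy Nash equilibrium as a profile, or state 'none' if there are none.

(A,P,X): not NE [P1→C gives 7>0]
(A,P,Y): not NE [P2→Q gives 9>2; P3→W gives 6>0]
(A,P,Z): not NE [P1→D gives 9>4; P3→W gives 6>2]
(A,P,W): not NE [P2→Q gives 9>2]
(A,Q,X): not NE [P1→B gives 9>8; P2→P gives 6>2]
(A,Q,Y): not NE [P1→C gives 11>5; P3→X gives 5>1]
(A,Q,Z): not NE [P2→P gives 6>5; P3→X gives 5>3]
(A,Q,W): not NE [P1→B gives 9>7; P3→X gives 5>0]
(B,P,X): not NE [P1→C gives 7>0; P2→Q gives 8>7]
(B,P,Y): not NE [P1→A gives 9>8; P3→X gives 7>0]
(B,P,Z): not NE [P1→D gives 9>3; P3→X gives 7>2]
(B,P,W): not NE [P1→A gives 8>7; P2→Q gives 3>1; P3→X gives 7>0]
(B,Q,X): NE
(B,Q,Y): not NE [P1→C gives 11>9; P2→P gives 6>0; P3→Z gives 8>1]
(B,Q,Z): not NE [P2→P gives 4>3]
(B,Q,W): not NE [P3→Z gives 8>0]
(C,P,X): not NE [P3→Y gives 8>0]
(C,P,Y): not NE [P1→A gives 9>5]
(C,P,Z): not NE [P1→D gives 9>0; P3→Y gives 8>2]
(C,P,W): not NE [P1→A gives 8>5; P2→Q gives 8>3; P3→Y gives 8>1]
(C,Q,X): not NE [P1→B gives 9>1; P2→P gives 8>7; P3→Z gives 2>0]
(C,Q,Y): not NE [P2→P gives 5>0]
(C,Q,Z): not NE [P1→D gives 6>1; P2→P gives 3>0]
(C,Q,W): not NE [P1→B gives 9>7; P3→Z gives 2>0]
(D,P,X): not NE [P1→C gives 7>2; P2→Q gives 3>0; P3→W gives 9>7]
(D,P,Y): not NE [P1→A gives 9>2; P2→Q gives 9>1; P3→W gives 9>3]
(D,P,Z): not NE [P3→W gives 9>1]
(D,P,W): not NE [P1→A gives 8>0]
(D,Q,X): not NE [P1→B gives 9>4; P3→W gives 9>8]
(D,Q,Y): not NE [P1→C gives 11>9]
(D,Q,Z): not NE [P2→P gives 9>7; P3→W gives 9>1]
(D,Q,W): not NE [P1→B gives 9>0; P2→P gives 8>7]

PSNE = {(B,Q,X)}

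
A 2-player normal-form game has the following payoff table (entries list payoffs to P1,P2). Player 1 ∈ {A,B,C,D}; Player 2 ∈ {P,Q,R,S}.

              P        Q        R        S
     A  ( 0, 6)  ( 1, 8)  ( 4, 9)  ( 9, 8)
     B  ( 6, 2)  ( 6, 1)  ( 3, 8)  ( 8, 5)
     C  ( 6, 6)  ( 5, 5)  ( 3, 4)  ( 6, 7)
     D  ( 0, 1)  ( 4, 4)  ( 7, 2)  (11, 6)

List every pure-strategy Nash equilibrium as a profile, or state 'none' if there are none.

PSNE = {(D,S)}

(A,P): not NE [P1→C gives 6>0; P2→R gives 9>6]
(A,Q): not NE [P1→B gives 6>1; P2→R gives 9>8]
(A,R): not NE [P1→D gives 7>4]
(A,S): not NE [P1→D gives 11>9; P2→R gives 9>8]
(B,P): not NE [P2→R gives 8>2]
(B,Q): not NE [P2→R gives 8>1]
(B,R): not NE [P1→D gives 7>3]
(B,S): not NE [P1→D gives 11>8; P2→R gives 8>5]
(C,P): not NE [P2→S gives 7>6]
(C,Q): not NE [P1→B gives 6>5; P2→S gives 7>5]
(C,R): not NE [P1→D gives 7>3; P2→S gives 7>4]
(C,S): not NE [P1→D gives 11>6]
(D,P): not NE [P1→C gives 6>0; P2→S gives 6>1]
(D,Q): not NE [P1→B gives 6>4; P2→S gives 6>4]
(D,R): not NE [P2→S gives 6>2]
(D,S): NE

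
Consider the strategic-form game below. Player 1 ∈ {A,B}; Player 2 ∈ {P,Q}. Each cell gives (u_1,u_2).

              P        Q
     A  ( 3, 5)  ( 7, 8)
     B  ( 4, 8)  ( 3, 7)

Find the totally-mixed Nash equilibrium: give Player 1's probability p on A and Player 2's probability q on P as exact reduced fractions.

p=1/4, q=4/5

P1 indiff ⇒ q·3+(1-q)·7 = q·4+(1-q)·3 ⇒ q(-1) = (1-q)(-4) ⇒ q = 4/5
P2 indiff ⇒ p·5+(1-p)·8 = p·8+(1-p)·7 ⇒ p(-3) = (1-p)(-1) ⇒ p = 1/4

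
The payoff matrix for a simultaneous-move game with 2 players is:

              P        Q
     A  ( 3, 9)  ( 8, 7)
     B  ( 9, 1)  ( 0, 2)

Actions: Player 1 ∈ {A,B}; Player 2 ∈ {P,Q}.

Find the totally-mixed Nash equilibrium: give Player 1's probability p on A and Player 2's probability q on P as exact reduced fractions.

P1 indiff ⇒ q·3+(1-q)·8 = q·9+(1-q)·0 ⇒ q(-6) = (1-q)(-8) ⇒ q = 4/7
P2 indiff ⇒ p·9+(1-p)·1 = p·7+(1-p)·2 ⇒ p(2) = (1-p)(1) ⇒ p = 1/3

p=1/3, q=4/7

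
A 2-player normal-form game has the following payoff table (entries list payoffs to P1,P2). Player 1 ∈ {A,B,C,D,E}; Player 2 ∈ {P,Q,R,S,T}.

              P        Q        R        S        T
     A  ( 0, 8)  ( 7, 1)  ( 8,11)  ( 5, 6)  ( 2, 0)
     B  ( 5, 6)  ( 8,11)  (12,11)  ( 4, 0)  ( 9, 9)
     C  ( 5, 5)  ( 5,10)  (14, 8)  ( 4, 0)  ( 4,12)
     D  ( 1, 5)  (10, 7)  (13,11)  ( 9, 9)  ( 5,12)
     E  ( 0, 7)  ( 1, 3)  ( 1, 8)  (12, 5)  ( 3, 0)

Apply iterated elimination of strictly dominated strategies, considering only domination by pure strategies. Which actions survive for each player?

P1 drop A (D beats it: P:1>0 Q:10>7 R:13>8 S:9>5 T:5>2)
P2 drop P (R beats it: B:11>6 C:8>5 D:11>5 E:8>7)
P2 drop S (R beats it: B:11>0 C:8>0 D:11>9 E:8>5)
P1 drop E (B beats it: Q:8>1 R:12>1 T:9>3)
P1→{B,C,D} P2→{Q,R,T}

Remaining: P1:{B,C,D} P2:{Q,R,T}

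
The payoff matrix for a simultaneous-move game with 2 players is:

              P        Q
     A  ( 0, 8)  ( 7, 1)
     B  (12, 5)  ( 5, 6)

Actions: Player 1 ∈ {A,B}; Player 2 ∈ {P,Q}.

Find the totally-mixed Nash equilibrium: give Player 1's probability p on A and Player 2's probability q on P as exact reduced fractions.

(p,q) = (1/8, 1/7)

P1 indiff ⇒ q·0+(1-q)·7 = q·12+(1-q)·5 ⇒ q(-12) = (1-q)(-2) ⇒ q = 1/7
P2 indiff ⇒ p·8+(1-p)·5 = p·1+(1-p)·6 ⇒ p(7) = (1-p)(1) ⇒ p = 1/8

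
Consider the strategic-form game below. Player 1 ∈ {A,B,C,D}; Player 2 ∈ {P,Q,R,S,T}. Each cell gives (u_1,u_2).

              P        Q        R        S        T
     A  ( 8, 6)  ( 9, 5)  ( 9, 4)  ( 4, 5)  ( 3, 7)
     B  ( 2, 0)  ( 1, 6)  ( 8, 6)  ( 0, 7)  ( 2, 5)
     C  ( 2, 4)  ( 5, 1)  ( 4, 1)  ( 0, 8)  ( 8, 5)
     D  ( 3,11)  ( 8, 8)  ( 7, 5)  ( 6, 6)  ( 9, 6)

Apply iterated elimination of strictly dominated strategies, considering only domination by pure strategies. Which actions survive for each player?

Remaining: P1:{A,D} P2:{P,T}

P1 drop B (A beats it: P:8>2 Q:9>1 R:9>8 S:4>0 T:3>2)
P1 drop C (D beats it: P:3>2 Q:8>5 R:7>4 S:6>0 T:9>8)
P2 drop Q (P beats it: A:6>5 D:11>8)
P2 drop R (P beats it: A:6>4 D:11>5)
P2 drop S (P beats it: A:6>5 D:11>6)
P1→{A,D} P2→{P,T}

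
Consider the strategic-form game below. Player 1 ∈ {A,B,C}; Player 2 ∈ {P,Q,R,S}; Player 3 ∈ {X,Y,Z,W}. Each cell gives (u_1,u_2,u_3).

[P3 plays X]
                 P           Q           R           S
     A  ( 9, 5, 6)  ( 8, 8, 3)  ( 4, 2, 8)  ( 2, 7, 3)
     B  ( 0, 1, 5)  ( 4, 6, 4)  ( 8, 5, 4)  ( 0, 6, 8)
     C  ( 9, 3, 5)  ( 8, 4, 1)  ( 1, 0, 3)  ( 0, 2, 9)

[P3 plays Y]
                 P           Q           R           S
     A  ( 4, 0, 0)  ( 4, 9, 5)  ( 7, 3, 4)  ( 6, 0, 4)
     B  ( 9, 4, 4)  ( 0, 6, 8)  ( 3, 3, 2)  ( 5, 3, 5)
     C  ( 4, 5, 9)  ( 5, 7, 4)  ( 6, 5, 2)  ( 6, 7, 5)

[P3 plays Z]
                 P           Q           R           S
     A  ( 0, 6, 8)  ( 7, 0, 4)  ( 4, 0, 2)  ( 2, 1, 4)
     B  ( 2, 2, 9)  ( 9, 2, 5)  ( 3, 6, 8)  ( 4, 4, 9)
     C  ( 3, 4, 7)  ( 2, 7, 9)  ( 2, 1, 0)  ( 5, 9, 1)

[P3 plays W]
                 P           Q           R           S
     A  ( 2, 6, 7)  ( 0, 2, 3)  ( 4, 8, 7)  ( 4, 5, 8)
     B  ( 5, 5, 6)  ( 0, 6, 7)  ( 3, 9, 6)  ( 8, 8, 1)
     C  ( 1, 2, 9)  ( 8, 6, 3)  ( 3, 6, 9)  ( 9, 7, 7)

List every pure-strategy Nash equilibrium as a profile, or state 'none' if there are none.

PSNE: ∅

(A,P,X): not NE [P2→Q gives 8>5; P3→Z gives 8>6]
(A,P,Y): not NE [P1→B gives 9>4; P2→Q gives 9>0; P3→Z gives 8>0]
(A,P,Z): not NE [P1→C gives 3>0]
(A,P,W): not NE [P1→B gives 5>2; P2→R gives 8>6; P3→Z gives 8>7]
(A,Q,X): not NE [P3→Y gives 5>3]
(A,Q,Y): not NE [P1→C gives 5>4]
(A,Q,Z): not NE [P1→B gives 9>7; P2→P gives 6>0; P3→Y gives 5>4]
(A,Q,W): not NE [P1→C gives 8>0; P2→R gives 8>2; P3→Y gives 5>3]
(A,R,X): not NE [P1→B gives 8>4; P2→Q gives 8>2]
(A,R,Y): not NE [P2→Q gives 9>3; P3→X gives 8>4]
(A,R,Z): not NE [P2→P gives 6>0; P3→X gives 8>2]
(A,R,W): not NE [P3→X gives 8>7]
(A,S,X): not NE [P2→Q gives 8>7; P3→W gives 8>3]
(A,S,Y): not NE [P2→Q gives 9>0; P3→W gives 8>4]
(A,S,Z): not NE [P1→C gives 5>2; P2→P gives 6>1; P3→W gives 8>4]
(A,S,W): not NE [P1→C gives 9>4; P2→R gives 8>5]
(B,P,X): not NE [P1→C gives 9>0; P2→S gives 6>1; P3→Z gives 9>5]
(B,P,Y): not NE [P2→Q gives 6>4; P3→Z gives 9>4]
(B,P,Z): not NE [P1→C gives 3>2; P2→R gives 6>2]
(B,P,W): not NE [P2→R gives 9>5; P3→Z gives 9>6]
(B,Q,X): not NE [P1→C gives 8>4; P3→Y gives 8>4]
(B,Q,Y): not NE [P1→C gives 5>0]
(B,Q,Z): not NE [P2→R gives 6>2; P3→Y gives 8>5]
(B,Q,W): not NE [P1→C gives 8>0; P2→R gives 9>6; P3→Y gives 8>7]
(B,R,X): not NE [P2→S gives 6>5; P3→Z gives 8>4]
(B,R,Y): not NE [P1→A gives 7>3; P2→Q gives 6>3; P3→Z gives 8>2]
(B,R,Z): not NE [P1→A gives 4>3]
(B,R,W): not NE [P1→A gives 4>3; P3→Z gives 8>6]
(B,S,X): not NE [P1→A gives 2>0; P3→Z gives 9>8]
(B,S,Y): not NE [P1→C gives 6>5; P2→Q gives 6>3; P3→Z gives 9>5]
(B,S,Z): not NE [P1→C gives 5>4; P2→R gives 6>4]
(B,S,W): not NE [P1→C gives 9>8; P2→R gives 9>8; P3→Z gives 9>1]
(C,P,X): not NE [P2→Q gives 4>3; P3→W gives 9>5]
(C,P,Y): not NE [P1→B gives 9>4; P2→S gives 7>5]
(C,P,Z): not NE [P2→S gives 9>4; P3→W gives 9>7]
(C,P,W): not NE [P1→B gives 5>1; P2→S gives 7>2]
(C,Q,X): not NE [P3→Z gives 9>1]
(C,Q,Y): not NE [P3→Z gives 9>4]
(C,Q,Z): not NE [P1→B gives 9>2; P2→S gives 9>7]
(C,Q,W): not NE [P2→S gives 7>6; P3→Z gives 9>3]
(C,R,X): not NE [P1→B gives 8>1; P2→Q gives 4>0; P3→W gives 9>3]
(C,R,Y): not NE [P1→A gives 7>6; P2→S gives 7>5; P3→W gives 9>2]
(C,R,Z): not NE [P1→A gives 4>2; P2→S gives 9>1; P3→W gives 9>0]
(C,R,W): not NE [P1→A gives 4>3; P2→S gives 7>6]
(C,S,X): not NE [P1→A gives 2>0; P2→Q gives 4>2]
(C,S,Y): not NE [P3→X gives 9>5]
(C,S,Z): not NE [P3→X gives 9>1]
(C,S,W): not NE [P3→X gives 9>7]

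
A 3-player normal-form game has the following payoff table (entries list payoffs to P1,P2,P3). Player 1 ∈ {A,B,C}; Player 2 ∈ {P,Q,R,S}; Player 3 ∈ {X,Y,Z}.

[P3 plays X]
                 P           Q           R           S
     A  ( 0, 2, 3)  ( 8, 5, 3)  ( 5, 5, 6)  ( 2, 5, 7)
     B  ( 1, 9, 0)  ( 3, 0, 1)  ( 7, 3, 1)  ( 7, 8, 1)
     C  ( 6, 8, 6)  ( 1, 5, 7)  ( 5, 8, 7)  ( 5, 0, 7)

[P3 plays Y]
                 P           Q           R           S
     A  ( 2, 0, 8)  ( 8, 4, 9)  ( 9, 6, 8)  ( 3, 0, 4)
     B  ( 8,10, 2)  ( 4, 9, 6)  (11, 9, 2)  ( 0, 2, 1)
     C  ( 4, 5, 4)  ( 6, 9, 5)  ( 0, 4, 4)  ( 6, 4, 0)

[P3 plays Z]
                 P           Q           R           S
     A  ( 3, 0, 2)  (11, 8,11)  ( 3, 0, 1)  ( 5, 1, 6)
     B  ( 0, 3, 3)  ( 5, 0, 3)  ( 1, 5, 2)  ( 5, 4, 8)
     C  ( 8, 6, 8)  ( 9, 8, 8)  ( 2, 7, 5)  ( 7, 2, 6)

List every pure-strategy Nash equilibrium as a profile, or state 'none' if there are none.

PSNE = {(A,Q,Z)}

(A,P,X): not NE [P1→C gives 6>0; P2→S gives 5>2; P3→Y gives 8>3]
(A,P,Y): not NE [P1→B gives 8>2; P2→R gives 6>0]
(A,P,Z): not NE [P1→C gives 8>3; P2→Q gives 8>0; P3→Y gives 8>2]
(A,Q,X): not NE [P3→Z gives 11>3]
(A,Q,Y): not NE [P2→R gives 6>4; P3→Z gives 11>9]
(A,Q,Z): NE
(A,R,X): not NE [P1→B gives 7>5; P3→Y gives 8>6]
(A,R,Y): not NE [P1→B gives 11>9]
(A,R,Z): not NE [P2→Q gives 8>0; P3→Y gives 8>1]
(A,S,X): not NE [P1→B gives 7>2]
(A,S,Y): not NE [P1→C gives 6>3; P2→R gives 6>0; P3→X gives 7>4]
(A,S,Z): not NE [P1→C gives 7>5; P2→Q gives 8>1; P3→X gives 7>6]
(B,P,X): not NE [P1→C gives 6>1; P3→Z gives 3>0]
(B,P,Y): not NE [P3→Z gives 3>2]
(B,P,Z): not NE [P1→C gives 8>0; P2→R gives 5>3]
(B,Q,X): not NE [P1→A gives 8>3; P2→P gives 9>0; P3→Y gives 6>1]
(B,Q,Y): not NE [P1→A gives 8>4; P2→P gives 10>9]
(B,Q,Z): not NE [P1→A gives 11>5; P2→R gives 5>0; P3→Y gives 6>3]
(B,R,X): not NE [P2→P gives 9>3; P3→Z gives 2>1]
(B,R,Y): not NE [P2→P gives 10>9]
(B,R,Z): not NE [P1→A gives 3>1]
(B,S,X): not NE [P2→P gives 9>8; P3→Z gives 8>1]
(B,S,Y): not NE [P1→C gives 6>0; P2→P gives 10>2; P3→Z gives 8>1]
(B,S,Z): not NE [P1→C gives 7>5; P2→R gives 5>4]
(C,P,X): not NE [P3→Z gives 8>6]
(C,P,Y): not NE [P1→B gives 8>4; P2→Q gives 9>5; P3→Z gives 8>4]
(C,P,Z): not NE [P2→Q gives 8>6]
(C,Q,X): not NE [P1→A gives 8>1; P2→R gives 8>5; P3→Z gives 8>7]
(C,Q,Y): not NE [P1→A gives 8>6; P3→Z gives 8>5]
(C,Q,Z): not NE [P1→A gives 11>9]
(C,R,X): not NE [P1→B gives 7>5]
(C,R,Y): not NE [P1→B gives 11>0; P2→Q gives 9>4; P3→X gives 7>4]
(C,R,Z): not NE [P1→A gives 3>2; P2→Q gives 8>7; P3→X gives 7>5]
(C,S,X): not NE [P1→B gives 7>5; P2→R gives 8>0]
(C,S,Y): not NE [P2→Q gives 9>4; P3→X gives 7>0]
(C,S,Z): not NE [P2→Q gives 8>2; P3→X gives 7>6]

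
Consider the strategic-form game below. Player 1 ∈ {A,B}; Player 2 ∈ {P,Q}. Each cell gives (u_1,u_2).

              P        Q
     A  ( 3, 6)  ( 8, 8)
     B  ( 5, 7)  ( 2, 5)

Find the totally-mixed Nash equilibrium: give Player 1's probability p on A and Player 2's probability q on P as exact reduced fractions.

P1 indiff ⇒ q·3+(1-q)·8 = q·5+(1-q)·2 ⇒ q(-2) = (1-q)(-6) ⇒ q = 3/4
P2 indiff ⇒ p·6+(1-p)·7 = p·8+(1-p)·5 ⇒ p(-2) = (1-p)(-2) ⇒ p = 1/2

P1 mixes 1/2 on A; P2 mixes 3/4 on P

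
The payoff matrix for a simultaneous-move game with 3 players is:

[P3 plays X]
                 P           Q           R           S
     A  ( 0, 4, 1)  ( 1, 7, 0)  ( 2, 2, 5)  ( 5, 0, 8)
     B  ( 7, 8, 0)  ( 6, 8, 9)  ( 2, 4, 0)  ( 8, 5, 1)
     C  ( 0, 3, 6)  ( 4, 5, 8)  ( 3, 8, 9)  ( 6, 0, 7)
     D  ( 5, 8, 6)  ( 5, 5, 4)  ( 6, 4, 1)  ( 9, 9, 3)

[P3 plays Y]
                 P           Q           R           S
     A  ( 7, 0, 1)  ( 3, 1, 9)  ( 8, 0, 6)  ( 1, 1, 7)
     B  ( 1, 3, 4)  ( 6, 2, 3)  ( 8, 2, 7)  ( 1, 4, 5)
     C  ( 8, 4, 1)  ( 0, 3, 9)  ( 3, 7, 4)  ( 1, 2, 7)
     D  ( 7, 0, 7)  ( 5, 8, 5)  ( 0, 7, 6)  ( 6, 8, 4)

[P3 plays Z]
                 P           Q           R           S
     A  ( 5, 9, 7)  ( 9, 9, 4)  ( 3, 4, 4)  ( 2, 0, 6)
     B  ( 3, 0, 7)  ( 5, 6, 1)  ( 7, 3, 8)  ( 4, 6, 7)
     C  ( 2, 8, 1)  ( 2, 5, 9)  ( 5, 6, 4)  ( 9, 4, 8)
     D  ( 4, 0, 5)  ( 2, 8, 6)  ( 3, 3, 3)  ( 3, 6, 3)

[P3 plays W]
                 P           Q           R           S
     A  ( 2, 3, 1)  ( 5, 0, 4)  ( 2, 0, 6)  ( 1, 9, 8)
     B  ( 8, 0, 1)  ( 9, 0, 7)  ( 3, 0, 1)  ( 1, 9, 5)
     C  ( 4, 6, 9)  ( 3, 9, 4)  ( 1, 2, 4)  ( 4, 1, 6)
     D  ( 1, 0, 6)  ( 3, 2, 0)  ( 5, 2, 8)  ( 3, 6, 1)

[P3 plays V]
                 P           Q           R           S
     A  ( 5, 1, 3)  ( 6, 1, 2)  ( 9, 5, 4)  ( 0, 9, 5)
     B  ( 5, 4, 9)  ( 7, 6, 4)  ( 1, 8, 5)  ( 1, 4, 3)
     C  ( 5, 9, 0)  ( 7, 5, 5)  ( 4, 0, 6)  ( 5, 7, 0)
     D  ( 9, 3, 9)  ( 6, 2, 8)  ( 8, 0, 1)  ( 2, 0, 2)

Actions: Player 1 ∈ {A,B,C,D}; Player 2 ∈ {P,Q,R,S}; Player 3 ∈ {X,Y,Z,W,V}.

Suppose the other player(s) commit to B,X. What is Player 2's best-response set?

u_2(P vs B,X) = 8
u_2(Q vs B,X) = 8
u_2(R vs B,X) = 4
u_2(S vs B,X) = 5
max payoff 8 at {P,Q}

argmax u_2 = {P,Q}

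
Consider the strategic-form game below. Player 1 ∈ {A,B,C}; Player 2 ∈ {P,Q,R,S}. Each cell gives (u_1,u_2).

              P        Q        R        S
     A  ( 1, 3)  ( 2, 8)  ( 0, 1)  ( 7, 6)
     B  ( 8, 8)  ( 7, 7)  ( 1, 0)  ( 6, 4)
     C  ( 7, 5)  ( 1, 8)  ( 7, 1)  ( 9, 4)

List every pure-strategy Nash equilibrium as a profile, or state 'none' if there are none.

Nash profiles: (B,P)

(A,P): not NE [P1→B gives 8>1; P2→Q gives 8>3]
(A,Q): not NE [P1→B gives 7>2]
(A,R): not NE [P1→C gives 7>0; P2→Q gives 8>1]
(A,S): not NE [P1→C gives 9>7; P2→Q gives 8>6]
(B,P): NE
(B,Q): not NE [P2→P gives 8>7]
(B,R): not NE [P1→C gives 7>1; P2→P gives 8>0]
(B,S): not NE [P1→C gives 9>6; P2→P gives 8>4]
(C,P): not NE [P1→B gives 8>7; P2→Q gives 8>5]
(C,Q): not NE [P1→B gives 7>1]
(C,R): not NE [P2→Q gives 8>1]
(C,S): not NE [P2→Q gives 8>4]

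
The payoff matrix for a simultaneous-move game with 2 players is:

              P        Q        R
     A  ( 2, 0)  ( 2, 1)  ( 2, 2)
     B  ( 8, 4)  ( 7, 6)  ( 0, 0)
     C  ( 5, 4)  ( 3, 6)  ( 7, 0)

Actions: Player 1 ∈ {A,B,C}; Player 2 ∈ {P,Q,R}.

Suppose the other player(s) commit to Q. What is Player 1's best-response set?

P1 best: {B}

u_1(A vs Q) = 2
u_1(B vs Q) = 7
u_1(C vs Q) = 3
max payoff 7 at {B}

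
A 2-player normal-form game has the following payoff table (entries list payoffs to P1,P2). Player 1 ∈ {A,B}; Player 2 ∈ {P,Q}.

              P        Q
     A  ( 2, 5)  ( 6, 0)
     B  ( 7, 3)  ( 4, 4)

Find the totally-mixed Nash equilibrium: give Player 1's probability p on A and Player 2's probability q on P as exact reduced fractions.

p=1/6, q=2/7

P1 indiff ⇒ q·2+(1-q)·6 = q·7+(1-q)·4 ⇒ q(-5) = (1-q)(-2) ⇒ q = 2/7
P2 indiff ⇒ p·5+(1-p)·3 = p·0+(1-p)·4 ⇒ p(5) = (1-p)(1) ⇒ p = 1/6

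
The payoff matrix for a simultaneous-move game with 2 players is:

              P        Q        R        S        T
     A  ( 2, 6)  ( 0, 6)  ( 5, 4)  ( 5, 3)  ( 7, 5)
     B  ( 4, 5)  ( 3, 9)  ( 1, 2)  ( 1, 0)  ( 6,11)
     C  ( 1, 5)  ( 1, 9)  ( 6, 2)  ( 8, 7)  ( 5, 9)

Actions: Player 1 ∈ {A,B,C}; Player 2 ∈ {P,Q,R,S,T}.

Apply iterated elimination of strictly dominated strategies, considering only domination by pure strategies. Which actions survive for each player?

P2 drop R (P beats it: A:6>4 B:5>2 C:5>2)
P2 drop S (Q beats it: A:6>3 B:9>0 C:9>7)
P1 drop C (B beats it: P:4>1 Q:3>1 T:6>5)
P1→{A,B} P2→{P,Q,T}

IESDS → P1:{A,B} P2:{P,Q,T}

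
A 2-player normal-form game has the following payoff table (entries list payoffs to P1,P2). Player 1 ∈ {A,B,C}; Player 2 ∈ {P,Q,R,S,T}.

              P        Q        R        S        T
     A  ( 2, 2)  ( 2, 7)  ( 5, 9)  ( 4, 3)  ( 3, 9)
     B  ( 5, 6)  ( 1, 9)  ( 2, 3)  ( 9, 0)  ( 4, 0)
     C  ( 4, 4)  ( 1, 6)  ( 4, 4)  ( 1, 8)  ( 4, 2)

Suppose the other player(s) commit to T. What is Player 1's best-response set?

argmax u_1 = {B,C}

u_1(A vs T) = 3
u_1(B vs T) = 4
u_1(C vs T) = 4
max payoff 4 at {B,C}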